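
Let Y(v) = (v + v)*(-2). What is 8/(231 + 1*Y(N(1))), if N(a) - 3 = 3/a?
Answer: 8/207 ≈ 0.038647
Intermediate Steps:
N(a) = 3 + 3/a
Y(v) = -4*v (Y(v) = (2*v)*(-2) = -4*v)
8/(231 + 1*Y(N(1))) = 8/(231 + 1*(-4*(3 + 3/1))) = 8/(231 + 1*(-4*(3 + 3*1))) = 8/(231 + 1*(-4*(3 + 3))) = 8/(231 + 1*(-4*6)) = 8/(231 + 1*(-24)) = 8/(231 - 24) = 8/207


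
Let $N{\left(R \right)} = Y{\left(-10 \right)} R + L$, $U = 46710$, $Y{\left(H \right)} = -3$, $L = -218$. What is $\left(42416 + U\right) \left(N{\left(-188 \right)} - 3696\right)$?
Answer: $-298572100$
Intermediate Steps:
$N{\left(R \right)} = -218 - 3 R$ ($N{\left(R \right)} = - 3 R - 218 = -218 - 3 R$)
$\left(42416 + U\right) \left(N{\left(-188 \right)} - 3696\right) = \left(42416 + 46710\right) \left(\left(-218 - -564\right) - 3696\right) = 89126 \left(\left(-218 + 564\right) - 3696\right) = 89126 \left(346 - 3696\right) = 89126 \left(-3350\right) = -298572100$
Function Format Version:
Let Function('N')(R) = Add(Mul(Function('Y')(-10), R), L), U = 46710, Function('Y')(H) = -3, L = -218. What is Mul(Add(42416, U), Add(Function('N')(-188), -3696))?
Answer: -298572100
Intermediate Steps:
Function('N')(R) = Add(-218, Mul(-3, R)) (Function('N')(R) = Add(Mul(-3, R), -218) = Add(-218, Mul(-3, R)))
Mul(Add(42416, U), Add(Function('N')(-188), -3696)) = Mul(Add(42416, 46710), Add(Add(-218, Mul(-3, -188)), -3696)) = Mul(89126, Add(Add(-218, 564), -3696)) = Mul(89126, Add(346, -3696)) = Mul(89126, -3350) = -298572100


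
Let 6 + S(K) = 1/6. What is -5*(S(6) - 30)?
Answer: 1075/6 ≈ 179.17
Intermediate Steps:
S(K) = -35/6 (S(K) = -6 + 1/6 = -35/6)
-5*(S(6) - 30) = -5*(-35/6 - 30) = -5*(-215/6) = 1075/6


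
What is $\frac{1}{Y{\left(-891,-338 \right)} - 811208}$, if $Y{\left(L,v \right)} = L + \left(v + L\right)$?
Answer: $- \frac{1}{813328} \approx -1.2295 \cdot 10^{-6}$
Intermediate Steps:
$Y{\left(L,v \right)} = v + 2 L$ ($Y{\left(L,v \right)} = L + \left(L + v\right) = v + 2 L$)
$\frac{1}{Y{\left(-891,-338 \right)} - 811208} = \frac{1}{\left(-338 + 2 \left(-891\right)\right) - 811208} = \frac{1}{\left(-338 - 1782\right) - 811208} = \frac{1}{-2120 - 811208} = \frac{1}{-813328} = - \frac{1}{813328}$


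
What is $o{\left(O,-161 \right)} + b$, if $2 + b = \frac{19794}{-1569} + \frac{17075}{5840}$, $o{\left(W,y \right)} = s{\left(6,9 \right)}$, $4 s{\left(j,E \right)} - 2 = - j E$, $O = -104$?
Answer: $- \frac{15083379}{610864} \approx -24.692$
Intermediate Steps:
$s{\left(j,E \right)} = \frac{1}{2} - \frac{E j}{4}$ ($s{\left(j,E \right)} = \frac{1}{2} + \frac{\left(-1\right) j E}{4} = \frac{1}{2} + \frac{\left(-1\right) E j}{4} = \frac{1}{2} - \frac{E j}{4}$)
$o{\left(W,y \right)} = -13$ ($o{\left(W,y \right)} = \frac{1}{2} - \frac{9}{4} \cdot 6 = \frac{1}{2} - \frac{27}{2} = -13$)
$b = - \frac{7142147}{610864}$ ($b = -2 + \left(\frac{19794}{-1569} + \frac{17075}{5840}\right) = -2 + \left(19794 \left(- \frac{1}{1569}\right) + 17075 \cdot \frac{1}{5840}\right) = -2 + \left(- \frac{6598}{523} + \frac{3415}{1168}\right) = -2 - \frac{5920419}{610864} = - \frac{7142147}{610864} \approx -11.692$)
$o{\left(O,-161 \right)} + b = -13 - \frac{7142147}{610864} = - \frac{15083379}{610864}$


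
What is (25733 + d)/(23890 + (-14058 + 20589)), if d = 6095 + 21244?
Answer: 53072/30421 ≈ 1.7446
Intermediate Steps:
d = 27339
(25733 + d)/(23890 + (-14058 + 20589)) = (25733 + 27339)/(23890 + (-14058 + 20589)) = 53072/(23890 + 6531) = 53072/30421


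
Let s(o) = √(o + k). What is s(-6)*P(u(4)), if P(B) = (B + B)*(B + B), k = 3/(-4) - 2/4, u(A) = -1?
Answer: 2*I*√29 ≈ 10.77*I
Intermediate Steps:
k = -5/4 (k = 3*(-¼) - 2*¼ = -¾ - ½ = -5/4 ≈ -1.2500)
s(o) = √(-5/4 + o) (s(o) = √(o - 5/4) = √(-5/4 + o))
P(B) = 4*B² (P(B) = (2*B)*(2*B) = 4*B²)
s(-6)*P(u(4)) = (√(-5 + 4*(-6))/2)*(4*(-1)²) = (√(-5 - 24)/2)*(4*1) = (√(-29)/2)*4 = ((I*√29)/2)*4 = (I*√29/2)*4 = 2*I*√29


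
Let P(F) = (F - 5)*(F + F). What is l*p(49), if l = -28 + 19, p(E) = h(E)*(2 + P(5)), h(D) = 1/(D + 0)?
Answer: -18/49 ≈ -0.36735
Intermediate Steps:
h(D) = 1/D
P(F) = 2*F*(-5 + F) (P(F) = (-5 + F)*(2*F) = 2*F*(-5 + F))
p(E) = 2/E (p(E) = (2 + 2*5*(-5 + 5))/E = (2 + 2*5*0)/E = (2 + 0)/E = 2/E)
l = -9
l*p(49) = -18/49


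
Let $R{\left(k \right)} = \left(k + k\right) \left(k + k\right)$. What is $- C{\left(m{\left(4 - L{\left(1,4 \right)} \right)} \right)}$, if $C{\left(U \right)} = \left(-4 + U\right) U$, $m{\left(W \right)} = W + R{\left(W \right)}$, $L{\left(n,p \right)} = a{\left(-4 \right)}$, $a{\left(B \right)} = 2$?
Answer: $-252$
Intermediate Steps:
$R{\left(k \right)} = 4 k^{2}$ ($R{\left(k \right)} = 2 k 2 k = 4 k^{2}$)
$L{\left(n,p \right)} = 2$
$m{\left(W \right)} = W + 4 W^{2}$
$C{\left(U \right)} = U \left(-4 + U\right)$
$- C{\left(m{\left(4 - L{\left(1,4 \right)} \right)} \right)} = - \left(4 - 2\right) \left(1 + 4 \left(4 - 2\right)\right) \left(-4 + \left(4 - 2\right) \left(1 + 4 \left(4 - 2\right)\right)\right) = - 2 \left(1 + 4 \cdot 2\right) \left(-4 + 2 \left(1 + 4 \cdot 2\right)\right) = - 2 \left(1 + 8\right) \left(-4 + 2 \left(1 + 8\right)\right) = - 2 \cdot 9 \left(-4 + 2 \cdot 9\right) = - 18 \left(-4 + 18\right) = - 18 \cdot 14 = \left(-1\right) 252 = -252$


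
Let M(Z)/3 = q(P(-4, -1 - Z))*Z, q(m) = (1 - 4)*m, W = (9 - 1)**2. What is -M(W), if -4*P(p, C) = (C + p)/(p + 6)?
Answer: 4968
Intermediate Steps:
W = 64 (W = 8**2 = 64)
P(p, C) = -(C + p)/(4*(6 + p)) (P(p, C) = -(C + p)/(4*(p + 6)) = -(C + p)/(4*(6 + p)))
q(m) = -3*m
M(Z) = 3*Z*(-15/8 - 3*Z/8) (M(Z) = 3*((-3*(-(-1 - Z) - 1*(-4))/(4*(6 - 4)))*Z) = 3*((-3*((1 + Z) + 4)/(4*2))*Z) = 3*((-3*(5 + Z)/(4*2))*Z) = 3*((-3*(5/8 + Z/8))*Z) = 3*((-15/8 - 3*Z/8)*Z) = 3*(Z*(-15/8 - 3*Z/8)) = 3*Z*(-15/8 - 3*Z/8))
-M(W) = -(-9)*64*(5 + 64)/8 = -(-9)*64*69/8 = -1*(-4968) = 4968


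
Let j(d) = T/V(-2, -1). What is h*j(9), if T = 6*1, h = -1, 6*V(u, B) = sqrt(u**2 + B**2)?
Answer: -36*sqrt(5)/5 ≈ -16.100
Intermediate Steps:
V(u, B) = sqrt(B**2 + u**2)/6 (V(u, B) = sqrt(u**2 + B**2)/6 = sqrt(B**2 + u**2)/6)
T = 6
j(d) = 36*sqrt(5)/5 (j(d) = 6/((sqrt((-1)**2 + (-2)**2)/6)) = 6/((sqrt(1 + 4)/6)) = 6/((sqrt(5)/6)) = 6*(6*sqrt(5)/5) = 36*sqrt(5)/5)
h*j(9) = -36*sqrt(5)/5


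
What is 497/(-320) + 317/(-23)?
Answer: -112871/7360 ≈ -15.336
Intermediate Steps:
497/(-320) + 317/(-23) = 497*(-1/320) + 317*(-1/23) = -497/320 - 317/23 = -112871/7360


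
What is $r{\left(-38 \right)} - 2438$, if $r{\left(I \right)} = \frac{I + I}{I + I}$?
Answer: $-2437$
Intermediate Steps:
$r{\left(I \right)} = 1$ ($r{\left(I \right)} = \frac{2 I}{2 I} = 2 I \frac{1}{2 I} = 1$)
$r{\left(-38 \right)} - 2438 = 1 - 2438 = -2437$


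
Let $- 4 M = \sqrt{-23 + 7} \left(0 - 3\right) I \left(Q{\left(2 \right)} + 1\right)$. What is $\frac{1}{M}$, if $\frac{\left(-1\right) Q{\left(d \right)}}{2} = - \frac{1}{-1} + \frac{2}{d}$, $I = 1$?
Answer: $\frac{i}{9} \approx 0.11111 i$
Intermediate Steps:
$Q{\left(d \right)} = -2 - \frac{4}{d}$ ($Q{\left(d \right)} = - 2 \left(- \frac{1}{-1} + \frac{2}{d}\right) = - 2 \left(\left(-1\right) \left(-1\right) + \frac{2}{d}\right) = - 2 \left(1 + \frac{2}{d}\right) = -2 - \frac{4}{d}$)
$M = - 9 i$ ($M = - \frac{\sqrt{-23 + 7} \left(0 - 3\right) 1 \left(\left(-2 - \frac{4}{2}\right) + 1\right)}{4} = - \frac{\sqrt{-16} \left(0 - 3\right) 1 \left(\left(-2 - 2\right) + 1\right)}{4} = - \frac{4 i \left(-3\right) 1 \left(\left(-2 - 2\right) + 1\right)}{4} = - \frac{- 12 i 1 \left(-4 + 1\right)}{4} = - \frac{- 12 i 1 \left(-3\right)}{4} = - \frac{- 12 i \left(-3\right)}{4} = - \frac{36 i}{4} = - 9 i \approx - 9.0 i$)
$\frac{1}{M} = \frac{1}{\left(-9\right) i} = \frac{i}{9}$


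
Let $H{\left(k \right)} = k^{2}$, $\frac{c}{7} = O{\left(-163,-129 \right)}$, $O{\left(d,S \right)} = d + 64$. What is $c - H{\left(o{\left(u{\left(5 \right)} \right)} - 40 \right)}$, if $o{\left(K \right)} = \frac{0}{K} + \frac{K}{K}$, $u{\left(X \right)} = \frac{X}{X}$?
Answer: $-2214$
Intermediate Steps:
$u{\left(X \right)} = 1$
$o{\left(K \right)} = 1$ ($o{\left(K \right)} = 0 + 1 = 1$)
$O{\left(d,S \right)} = 64 + d$
$c = -693$ ($c = 7 \left(64 - 163\right) = 7 \left(-99\right) = -693$)
$c - H{\left(o{\left(u{\left(5 \right)} \right)} - 40 \right)} = -693 - \left(1 - 40\right)^{2} = -693 - \left(-39\right)^{2} = -693 - 1521 = -2214$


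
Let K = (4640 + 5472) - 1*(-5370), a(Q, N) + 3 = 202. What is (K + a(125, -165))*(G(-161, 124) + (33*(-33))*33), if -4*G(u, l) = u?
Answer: -2251587747/4 ≈ -5.6290e+8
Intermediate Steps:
a(Q, N) = 199 (a(Q, N) = -3 + 202 = 199)
K = 15482 (K = 10112 + 5370 = 15482)
G(u, l) = -u/4
(K + a(125, -165))*(G(-161, 124) + (33*(-33))*33) = (15482 + 199)*(-¼*(-161) + (33*(-33))*33) = 15681*(161/4 - 1089*33) = 15681*(161/4 - 35937) = 15681*(-143587/4) = -2251587747/4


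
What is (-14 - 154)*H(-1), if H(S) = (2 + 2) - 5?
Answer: 168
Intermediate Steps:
H(S) = -1 (H(S) = 4 - 5 = -1)
(-14 - 154)*H(-1) = (-14 - 154)*(-1) = -168*(-1) = 168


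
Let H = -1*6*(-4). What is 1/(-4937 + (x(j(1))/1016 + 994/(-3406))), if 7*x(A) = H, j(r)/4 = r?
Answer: -1513967/7474891803 ≈ -0.00020254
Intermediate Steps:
j(r) = 4*r
H = 24 (H = -6*(-4) = 24)
x(A) = 24/7 (x(A) = (1/7)*24 = 24/7)
1/(-4937 + (x(j(1))/1016 + 994/(-3406))) = 1/(-4937 + ((24/7)/1016 + 994/(-3406))) = 1/(-4937 + ((24/7)*(1/1016) + 994*(-1/3406))) = 1/(-4937 + (3/889 - 497/1703)) = 1/(-4937 - 436724/1513967) = 1/(-7474891803/1513967) = -1513967/7474891803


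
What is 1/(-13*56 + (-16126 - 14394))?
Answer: -1/31248 ≈ -3.2002e-5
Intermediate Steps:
1/(-13*56 + (-16126 - 14394)) = 1/(-728 - 30520) = 1/(-31248) = -1/31248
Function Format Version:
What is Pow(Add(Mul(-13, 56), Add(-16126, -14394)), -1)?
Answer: Rational(-1, 31248) ≈ -3.2002e-5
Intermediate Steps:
Pow(Add(Mul(-13, 56), Add(-16126, -14394)), -1) = Pow(Add(-728, -30520), -1) = Pow(-31248, -1) = Rational(-1, 31248)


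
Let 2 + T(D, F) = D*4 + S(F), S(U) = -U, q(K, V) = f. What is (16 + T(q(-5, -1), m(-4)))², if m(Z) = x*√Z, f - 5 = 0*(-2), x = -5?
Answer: 1056 + 680*I ≈ 1056.0 + 680.0*I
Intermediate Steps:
f = 5 (f = 5 + 0*(-2) = 5 + 0 = 5)
q(K, V) = 5
m(Z) = -5*√Z
T(D, F) = -2 - F + 4*D (T(D, F) = -2 + (D*4 - F) = -2 + (4*D - F) = -2 + (-F + 4*D) = -2 - F + 4*D)
(16 + T(q(-5, -1), m(-4)))² = (16 + (-2 - (-5)*√(-4) + 4*5))² = (16 + (-2 - (-5)*2*I + 20))² = (16 + (-2 - (-10)*I + 20))² = (16 + (-2 + 10*I + 20))² = (16 + (18 + 10*I))² = (34 + 10*I)²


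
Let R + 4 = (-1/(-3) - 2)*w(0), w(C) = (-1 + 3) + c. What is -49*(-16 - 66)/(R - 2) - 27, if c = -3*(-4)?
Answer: -7215/44 ≈ -163.98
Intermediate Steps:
c = 12
w(C) = 14 (w(C) = (-1 + 3) + 12 = 2 + 12 = 14)
R = -82/3 (R = -4 + (-1/(-3) - 2)*14 = -4 + (-1*(-1/3) - 2)*14 = -4 + (1/3 - 2)*14 = -4 - 5/3*14 = -4 - 70/3 = -82/3 ≈ -27.333)
-49*(-16 - 66)/(R - 2) - 27 = -49*(-16 - 66)/(-82/3 - 2) - 27 = -(-4018)/(-88/3) - 27 = -(-4018)*(-3)/88 - 27 = -49*123/44 - 27 = -6027/44 - 27 = -7215/44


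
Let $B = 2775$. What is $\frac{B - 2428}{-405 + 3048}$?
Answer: $\frac{347}{2643} \approx 0.13129$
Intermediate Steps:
$\frac{B - 2428}{-405 + 3048} = \frac{2775 - 2428}{-405 + 3048} = \frac{347}{2643}$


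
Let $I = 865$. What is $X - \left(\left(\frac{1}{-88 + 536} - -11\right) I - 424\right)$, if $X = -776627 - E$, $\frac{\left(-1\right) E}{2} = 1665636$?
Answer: $\frac{1140407327}{448} \approx 2.5456 \cdot 10^{6}$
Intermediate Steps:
$E = -3331272$ ($E = \left(-2\right) 1665636 = -3331272$)
$X = 2554645$ ($X = -776627 - -3331272 = -776627 + 3331272 = 2554645$)
$X - \left(\left(\frac{1}{-88 + 536} - -11\right) I - 424\right) = 2554645 - \left(\left(\frac{1}{-88 + 536} - -11\right) 865 - 424\right) = 2554645 - \left(\left(\frac{1}{448} + 11\right) 865 - 424\right) = 2554645 - \left(\frac{4929}{448} \cdot 865 - 424\right) = 2554645 - \left(\frac{4263585}{448} - 424\right) = 2554645 - \frac{4073633}{448} = \frac{1140407327}{448}$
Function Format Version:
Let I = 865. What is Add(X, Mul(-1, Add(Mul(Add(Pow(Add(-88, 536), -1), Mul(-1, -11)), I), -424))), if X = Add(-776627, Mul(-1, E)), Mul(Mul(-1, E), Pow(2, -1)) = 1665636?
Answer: Rational(1140407327, 448) ≈ 2.5456e+6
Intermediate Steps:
E = -3331272 (E = Mul(-2, 1665636) = -3331272)
X = 2554645 (X = Add(-776627, Mul(-1, -3331272)) = Add(-776627, 3331272) = 2554645)
Add(X, Mul(-1, Add(Mul(Add(Pow(Add(-88, 536), -1), Mul(-1, -11)), I), -424))) = Add(2554645, Mul(-1, Add(Mul(Add(Pow(Add(-88, 536), -1), Mul(-1, -11)), 865), -424))) = Add(2554645, Mul(-1, Add(Mul(Add(Pow(448, -1), 11), 865), -424))) = Add(2554645, Mul(-1, Add(Mul(Add(Rational(1, 448), 11), 865), -424))) = Add(2554645, Mul(-1, Add(Mul(Rational(4929, 448), 865), -424))) = Add(2554645, Mul(-1, Add(Rational(4263585, 448), -424))) = Add(2554645, Mul(-1, Rational(4073633, 448))) = Add(2554645, Rational(-4073633, 448)) = Rational(1140407327, 448)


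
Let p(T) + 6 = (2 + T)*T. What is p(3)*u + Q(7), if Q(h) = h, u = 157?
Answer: 1420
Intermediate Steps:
p(T) = -6 + T*(2 + T) (p(T) = -6 + (2 + T)*T = -6 + T*(2 + T))
p(3)*u + Q(7) = (-6 + 3**2 + 2*3)*157 + 7 = (-6 + 9 + 6)*157 + 7 = 9*157 + 7 = 1413 + 7 = 1420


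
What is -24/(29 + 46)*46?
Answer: -368/25 ≈ -14.720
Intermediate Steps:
-24/(29 + 46)*46 = -24/75*46 = -24*1/75*46 = -8/25*46 = -368/25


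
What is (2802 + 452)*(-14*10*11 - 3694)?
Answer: -17031436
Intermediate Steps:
(2802 + 452)*(-14*10*11 - 3694) = 3254*(-140*11 - 3694) = 3254*(-1540 - 3694) = 3254*(-5234) = -17031436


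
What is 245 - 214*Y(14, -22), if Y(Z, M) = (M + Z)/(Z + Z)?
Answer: 2143/7 ≈ 306.14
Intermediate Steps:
Y(Z, M) = (M + Z)/(2*Z) (Y(Z, M) = (M + Z)/((2*Z)) = (M + Z)*(1/(2*Z)) = (M + Z)/(2*Z))
245 - 214*Y(14, -22) = 245 - 107*(-22 + 14)/14 = 245 - 107*(-8)/14 = 245 - 214*(-2/7) = 245 + 428/7 = 2143/7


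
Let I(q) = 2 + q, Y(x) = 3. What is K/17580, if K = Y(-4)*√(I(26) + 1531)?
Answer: √1559/5860 ≈ 0.0067379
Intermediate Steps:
K = 3*√1559 (K = 3*√((2 + 26) + 1531) = 3*√(28 + 1531) = 3*√1559 ≈ 118.45)
K/17580 = (3*√1559)/17580 = (3*√1559)*(1/17580) = √1559/5860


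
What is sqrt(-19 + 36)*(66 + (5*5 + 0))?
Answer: 91*sqrt(17) ≈ 375.20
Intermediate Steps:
sqrt(-19 + 36)*(66 + (5*5 + 0)) = sqrt(17)*(66 + (25 + 0)) = sqrt(17)*(66 + 25) = sqrt(17)*91 = 91*sqrt(17)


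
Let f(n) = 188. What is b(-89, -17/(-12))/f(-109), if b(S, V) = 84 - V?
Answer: 991/2256 ≈ 0.43927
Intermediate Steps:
b(-89, -17/(-12))/f(-109) = (84 - (-1)*17/(-12))/188 = (84 - (-1)*17*(-1/12))*(1/188) = (84 - (-1)*(-17)/12)*(1/188) = (84 - 1*17/12)*(1/188) = (84 - 17/12)*(1/188) = (991/12)*(1/188) = 991/2256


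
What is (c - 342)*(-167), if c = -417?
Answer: 126753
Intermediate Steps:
(c - 342)*(-167) = (-417 - 342)*(-167) = -759*(-167) = 126753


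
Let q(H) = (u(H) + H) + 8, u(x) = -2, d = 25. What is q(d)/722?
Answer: 31/722 ≈ 0.042936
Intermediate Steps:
q(H) = 6 + H (q(H) = (-2 + H) + 8 = 6 + H)
q(d)/722 = (6 + 25)/722 = 31*(1/722) = 31/722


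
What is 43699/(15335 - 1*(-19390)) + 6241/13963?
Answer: 826887862/484865175 ≈ 1.7054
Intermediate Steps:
43699/(15335 - 1*(-19390)) + 6241/13963 = 43699/(15335 + 19390) + 6241*(1/13963) = 43699/34725 + 6241/13963 = 826887862/484865175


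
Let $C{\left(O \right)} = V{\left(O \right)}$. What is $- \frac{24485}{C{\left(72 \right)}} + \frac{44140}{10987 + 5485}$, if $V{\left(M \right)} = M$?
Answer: $- \frac{50017355}{148248} \approx -337.39$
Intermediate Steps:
$C{\left(O \right)} = O$
$- \frac{24485}{C{\left(72 \right)}} + \frac{44140}{10987 + 5485} = - \frac{24485}{72} + \frac{44140}{10987 + 5485} = \left(-24485\right) \frac{1}{72} + \frac{44140}{16472} = - \frac{24485}{72} + 44140 \cdot \frac{1}{16472} = - \frac{24485}{72} + \frac{11035}{4118} = - \frac{50017355}{148248}$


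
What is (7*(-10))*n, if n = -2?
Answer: 140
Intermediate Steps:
(7*(-10))*n = (7*(-10))*(-2) = -70*(-2) = 140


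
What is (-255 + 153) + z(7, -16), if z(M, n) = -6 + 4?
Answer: -104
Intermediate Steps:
z(M, n) = -2
(-255 + 153) + z(7, -16) = (-255 + 153) - 2 = -102 - 2 = -104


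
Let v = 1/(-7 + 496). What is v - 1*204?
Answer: -99755/489 ≈ -204.00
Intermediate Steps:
v = 1/489 ≈ 0.0020450
v - 1*204 = 1/489 - 1*204 = 1/489 - 204 = -99755/489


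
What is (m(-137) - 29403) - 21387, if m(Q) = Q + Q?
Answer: -51064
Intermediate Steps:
m(Q) = 2*Q
(m(-137) - 29403) - 21387 = (2*(-137) - 29403) - 21387 = (-274 - 29403) - 21387 = -29677 - 21387 = -51064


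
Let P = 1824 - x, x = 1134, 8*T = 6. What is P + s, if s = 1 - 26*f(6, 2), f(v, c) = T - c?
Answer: 1447/2 ≈ 723.50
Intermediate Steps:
T = 3/4 (T = (1/8)*6 = 3/4 ≈ 0.75000)
f(v, c) = 3/4 - c
P = 690 (P = 1824 - 1*1134 = 1824 - 1134 = 690)
s = 67/2 (s = 1 - 26*(3/4 - 1*2) = 1 - 26*(3/4 - 2) = 1 - 26*(-5/4) = 1 + 65/2 = 67/2 ≈ 33.500)
P + s = 690 + 67/2 = 1447/2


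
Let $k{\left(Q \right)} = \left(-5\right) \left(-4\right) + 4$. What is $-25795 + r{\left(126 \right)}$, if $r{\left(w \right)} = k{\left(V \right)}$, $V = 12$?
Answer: $-25771$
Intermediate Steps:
$k{\left(Q \right)} = 24$ ($k{\left(Q \right)} = 20 + 4 = 24$)
$r{\left(w \right)} = 24$
$-25795 + r{\left(126 \right)} = -25795 + 24 = -25771$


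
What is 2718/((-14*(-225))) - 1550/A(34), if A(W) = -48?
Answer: 139249/4200 ≈ 33.155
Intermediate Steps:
2718/((-14*(-225))) - 1550/A(34) = 2718/((-14*(-225))) - 1550/(-48) = 2718/3150 - 1550*(-1/48) = 2718*(1/3150) + 775/24 = 151/175 + 775/24 = 139249/4200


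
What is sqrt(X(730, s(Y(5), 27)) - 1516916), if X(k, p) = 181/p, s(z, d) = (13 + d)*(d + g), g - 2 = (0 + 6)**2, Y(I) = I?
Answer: I*sqrt(102543516894)/260 ≈ 1231.6*I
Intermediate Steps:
g = 38 (g = 2 + (0 + 6)**2 = 2 + 6**2 = 2 + 36 = 38)
s(z, d) = (13 + d)*(38 + d) (s(z, d) = (13 + d)*(d + 38) = (13 + d)*(38 + d))
sqrt(X(730, s(Y(5), 27)) - 1516916) = sqrt(181/(494 + 27**2 + 51*27) - 1516916) = sqrt(181/(494 + 729 + 1377) - 1516916) = sqrt(181/2600 - 1516916) = sqrt(-3943981419/2600) = I*sqrt(102543516894)/260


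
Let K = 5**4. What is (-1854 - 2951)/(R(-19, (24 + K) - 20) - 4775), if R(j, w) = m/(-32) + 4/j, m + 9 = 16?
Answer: 2921440/2903461 ≈ 1.0062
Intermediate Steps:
K = 625
m = 7 (m = -9 + 16 = 7)
R(j, w) = -7/32 + 4/j (R(j, w) = 7/(-32) + 4/j = 7*(-1/32) + 4/j = -7/32 + 4/j)
(-1854 - 2951)/(R(-19, (24 + K) - 20) - 4775) = (-1854 - 2951)/((-7/32 + 4/(-19)) - 4775) = -4805/((-7/32 + 4*(-1/19)) - 4775) = -4805/((-7/32 - 4/19) - 4775) = -4805/(-261/608 - 4775) = -4805/(-2903461/608) = -4805*(-608/2903461) = 2921440/2903461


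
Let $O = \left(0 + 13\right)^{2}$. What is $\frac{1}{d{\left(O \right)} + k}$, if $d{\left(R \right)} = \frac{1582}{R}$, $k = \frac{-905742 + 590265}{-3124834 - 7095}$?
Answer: $\frac{529296001}{5008027291} \approx 0.10569$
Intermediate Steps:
$O = 169$ ($O = 13^{2} = 169$)
$k = \frac{315477}{3131929}$ ($k = - \frac{315477}{-3131929} = \left(-315477\right) \left(- \frac{1}{3131929}\right) = \frac{315477}{3131929} \approx 0.10073$)
$\frac{1}{d{\left(O \right)} + k} = \frac{1}{\frac{1582}{169} + \frac{315477}{3131929}} = \frac{1}{\frac{5008027291}{529296001}} = \frac{529296001}{5008027291}$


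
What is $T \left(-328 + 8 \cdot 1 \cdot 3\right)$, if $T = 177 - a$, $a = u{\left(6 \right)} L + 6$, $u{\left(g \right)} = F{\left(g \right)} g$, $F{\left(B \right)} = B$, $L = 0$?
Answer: $-51984$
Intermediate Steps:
$u{\left(g \right)} = g^{2}$ ($u{\left(g \right)} = g g = g^{2}$)
$a = 6$ ($a = 6^{2} \cdot 0 + 6 = 36 \cdot 0 + 6 = 0 + 6 = 6$)
$T = 171$ ($T = 177 - 6 = 171$)
$T \left(-328 + 8 \cdot 1 \cdot 3\right) = 171 \left(-328 + 8 \cdot 1 \cdot 3\right) = 171 \left(-328 + 8 \cdot 3\right) = 171 \left(-328 + 24\right) = 171 \left(-304\right) = -51984$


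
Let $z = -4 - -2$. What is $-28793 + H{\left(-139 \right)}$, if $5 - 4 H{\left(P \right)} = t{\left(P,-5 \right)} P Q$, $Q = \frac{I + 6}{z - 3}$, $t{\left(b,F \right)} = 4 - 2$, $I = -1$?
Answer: $- \frac{115445}{4} \approx -28861.0$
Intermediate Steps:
$z = -2$ ($z = -4 + 2 = -2$)
$t{\left(b,F \right)} = 2$ ($t{\left(b,F \right)} = 4 - 2 = 2$)
$Q = -1$ ($Q = \frac{-1 + 6}{-2 - 3} = \frac{5}{-5} = 5 \left(- \frac{1}{5}\right) = -1$)
$H{\left(P \right)} = \frac{5}{4} + \frac{P}{2}$ ($H{\left(P \right)} = \frac{5}{4} - \frac{2 P \left(-1\right)}{4} = \frac{5}{4} - \frac{\left(-2\right) P}{4} = \frac{5}{4} + \frac{P}{2}$)
$-28793 + H{\left(-139 \right)} = -28793 + \left(\frac{5}{4} + \frac{1}{2} \left(-139\right)\right) = -28793 + \left(\frac{5}{4} - \frac{139}{2}\right) = -28793 - \frac{273}{4} = - \frac{115445}{4}$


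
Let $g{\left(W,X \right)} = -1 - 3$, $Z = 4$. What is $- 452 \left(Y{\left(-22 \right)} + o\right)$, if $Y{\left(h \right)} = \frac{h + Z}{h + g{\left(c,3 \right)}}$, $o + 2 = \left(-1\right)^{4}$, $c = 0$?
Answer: $\frac{1808}{13} \approx 139.08$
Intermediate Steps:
$o = -1$ ($o = -2 + \left(-1\right)^{4} = -2 + 1 = -1$)
$g{\left(W,X \right)} = -4$
$Y{\left(h \right)} = \frac{4 + h}{-4 + h}$ ($Y{\left(h \right)} = \frac{h + 4}{h - 4} = \frac{4 + h}{-4 + h}$)
$- 452 \left(Y{\left(-22 \right)} + o\right) = - 452 \left(\frac{4 - 22}{-4 - 22} - 1\right) = - 452 \left(\frac{1}{-26} \left(-18\right) - 1\right) = - 452 \left(\left(- \frac{1}{26}\right) \left(-18\right) - 1\right) = - 452 \left(\frac{9}{13} - 1\right) = \left(-452\right) \left(- \frac{4}{13}\right) = \frac{1808}{13}$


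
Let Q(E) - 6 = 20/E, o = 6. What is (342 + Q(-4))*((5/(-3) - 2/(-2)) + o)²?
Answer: 87808/9 ≈ 9756.4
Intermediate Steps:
Q(E) = 6 + 20/E
(342 + Q(-4))*((5/(-3) - 2/(-2)) + o)² = (342 + (6 + 20/(-4)))*((5/(-3) - 2/(-2)) + 6)² = (342 + (6 + 20*(-¼)))*((5*(-⅓) - 2*(-½)) + 6)² = (342 + (6 - 5))*((-5/3 + 1) + 6)² = (342 + 1)*(-⅔ + 6)² = 343*(16/3)² = 343*(256/9) = 87808/9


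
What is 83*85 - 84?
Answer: 6971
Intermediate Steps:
83*85 - 84 = 7055 - 84 = 6971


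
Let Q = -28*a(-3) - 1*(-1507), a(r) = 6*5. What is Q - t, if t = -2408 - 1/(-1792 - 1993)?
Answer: 11638874/3785 ≈ 3075.0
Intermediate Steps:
a(r) = 30
t = -9114279/3785 (t = -2408 - 1/(-3785) = -2408 - 1*(-1/3785) = -2408 + 1/3785 = -9114279/3785 ≈ -2408.0)
Q = 667 (Q = -28*30 - 1*(-1507) = -840 + 1507 = 667)
Q - t = 667 - 1*(-9114279/3785) = 667 + 9114279/3785 = 11638874/3785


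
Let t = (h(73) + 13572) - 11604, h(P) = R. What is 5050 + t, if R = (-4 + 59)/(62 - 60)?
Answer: 14091/2 ≈ 7045.5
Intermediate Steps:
R = 55/2 ≈ 27.500
h(P) = 55/2
t = 3991/2 (t = (55/2 + 13572) - 11604 = 27199/2 - 11604 = 3991/2 ≈ 1995.5)
5050 + t = 5050 + 3991/2 = 14091/2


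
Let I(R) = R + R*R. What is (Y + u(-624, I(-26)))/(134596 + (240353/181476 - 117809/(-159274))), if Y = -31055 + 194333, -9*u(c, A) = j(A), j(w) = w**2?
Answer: 1681276301596936/1945238708863255 ≈ 0.86430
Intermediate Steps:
I(R) = R + R**2
u(c, A) = -A**2/9
Y = 163278
(Y + u(-624, I(-26)))/(134596 + (240353/181476 - 117809/(-159274))) = (163278 - 676*(1 - 26)**2/9)/(134596 + (240353/181476 - 117809/(-159274))) = (163278 - (-26*(-25))**2/9)/(134596 + (240353*(1/181476) - 117809*(-1/159274))) = (163278 - 1/9*650**2)/(134596 + (240353/181476 + 117809/159274)) = (163278 - 1/9*422500)/(134596 + 29830744903/14452204212) = (163278 - 422500/9)/(1945238708863255/14452204212) = (1047002/9)*(14452204212/1945238708863255) = 1681276301596936/1945238708863255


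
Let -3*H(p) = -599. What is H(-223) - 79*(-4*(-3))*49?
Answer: -138757/3 ≈ -46252.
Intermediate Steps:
H(p) = 599/3 (H(p) = -⅓*(-599) = 599/3)
H(-223) - 79*(-4*(-3))*49 = 599/3 - 79*(-4*(-3))*49 = 599/3 - 79*12*49 = 599/3 - 948*49 = 599/3 - 1*46452 = 599/3 - 46452 = -138757/3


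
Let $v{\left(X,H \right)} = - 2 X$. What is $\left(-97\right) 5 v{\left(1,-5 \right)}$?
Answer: $970$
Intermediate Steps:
$\left(-97\right) 5 v{\left(1,-5 \right)} = \left(-97\right) 5 \left(\left(-2\right) 1\right) = \left(-485\right) \left(-2\right) = 970$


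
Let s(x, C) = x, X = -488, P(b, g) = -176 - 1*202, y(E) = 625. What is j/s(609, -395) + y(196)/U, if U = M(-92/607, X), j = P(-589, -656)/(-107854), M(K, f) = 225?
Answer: 39097156/14074947 ≈ 2.7778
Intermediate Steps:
P(b, g) = -378 (P(b, g) = -176 - 202 = -378)
j = 189/53927 (j = -378/(-107854) = -378*(-1/107854) = 189/53927 ≈ 0.0035047)
U = 225
j/s(609, -395) + y(196)/U = (189/53927)/609 + 625/225 = (189/53927)*(1/609) + 625*(1/225) = 9/1563883 + 25/9 = 39097156/14074947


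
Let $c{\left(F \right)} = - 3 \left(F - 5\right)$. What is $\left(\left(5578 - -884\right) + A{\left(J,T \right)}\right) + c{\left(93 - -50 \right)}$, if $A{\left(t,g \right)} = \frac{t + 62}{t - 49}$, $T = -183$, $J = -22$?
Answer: $\frac{429368}{71} \approx 6047.4$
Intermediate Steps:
$A{\left(t,g \right)} = \frac{62 + t}{-49 + t}$
$c{\left(F \right)} = 15 - 3 F$ ($c{\left(F \right)} = - 3 \left(-5 + F\right) = 15 - 3 F$)
$\left(\left(5578 - -884\right) + A{\left(J,T \right)}\right) + c{\left(93 - -50 \right)} = \left(\left(5578 - -884\right) + \frac{62 - 22}{-49 - 22}\right) + \left(15 - 3 \left(93 - -50\right)\right) = \left(\left(5578 + 884\right) + \frac{1}{-71} \cdot 40\right) + \left(15 - 3 \left(93 + 50\right)\right) = \left(6462 - \frac{40}{71}\right) + \left(15 - 429\right) = \frac{458762}{71} - 414 = \frac{429368}{71}$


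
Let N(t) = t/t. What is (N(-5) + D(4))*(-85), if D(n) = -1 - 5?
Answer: 425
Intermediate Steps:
D(n) = -6
N(t) = 1
(N(-5) + D(4))*(-85) = (1 - 6)*(-85) = -5*(-85) = 425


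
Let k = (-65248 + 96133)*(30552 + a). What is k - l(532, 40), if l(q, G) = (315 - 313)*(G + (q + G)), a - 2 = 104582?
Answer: 4173674136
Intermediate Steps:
a = 104584 (a = 2 + 104582 = 104584)
l(q, G) = 2*q + 4*G (l(q, G) = 2*(G + (G + q)) = 2*(q + 2*G) = 2*q + 4*G)
k = 4173675360 (k = (-65248 + 96133)*(30552 + 104584) = 30885*135136 = 4173675360)
k - l(532, 40) = 4173675360 - (2*532 + 4*40) = 4173675360 - (1064 + 160) = 4173675360 - 1*1224 = 4173675360 - 1224 = 4173674136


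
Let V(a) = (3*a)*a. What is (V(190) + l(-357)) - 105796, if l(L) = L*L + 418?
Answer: 130371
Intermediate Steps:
l(L) = 418 + L² (l(L) = L² + 418 = 418 + L²)
V(a) = 3*a²
(V(190) + l(-357)) - 105796 = (3*190² + (418 + (-357)²)) - 105796 = (3*36100 + (418 + 127449)) - 105796 = (108300 + 127867) - 105796 = 236167 - 105796 = 130371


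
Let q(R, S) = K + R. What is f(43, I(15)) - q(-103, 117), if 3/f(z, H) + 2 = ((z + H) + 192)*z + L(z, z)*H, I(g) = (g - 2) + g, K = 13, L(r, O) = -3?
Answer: 336691/3741 ≈ 90.000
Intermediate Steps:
I(g) = -2 + 2*g (I(g) = (-2 + g) + g = -2 + 2*g)
q(R, S) = 13 + R
f(z, H) = 3/(-2 - 3*H + z*(192 + H + z)) (f(z, H) = 3/(-2 + (((z + H) + 192)*z - 3*H)) = 3/(-2 + (((H + z) + 192)*z - 3*H)) = 3/(-2 + ((192 + H + z)*z - 3*H)) = 3/(-2 + (z*(192 + H + z) - 3*H)) = 3/(-2 + (-3*H + z*(192 + H + z))) = 3/(-2 - 3*H + z*(192 + H + z)))
f(43, I(15)) - q(-103, 117) = 3/(-2 + 43² - 3*(-2 + 2*15) + 192*43 + (-2 + 2*15)*43) - (13 - 103) = 3/(-2 + 1849 - 3*(-2 + 30) + 8256 + (-2 + 30)*43) - 1*(-90) = 3/(-2 + 1849 - 3*28 + 8256 + 28*43) + 90 = 3/(-2 + 1849 - 84 + 8256 + 1204) + 90 = 3/11223 + 90 = 3*(1/11223) + 90 = 1/3741 + 90 = 336691/3741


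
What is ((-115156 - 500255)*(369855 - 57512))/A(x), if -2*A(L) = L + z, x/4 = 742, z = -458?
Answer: 192219317973/1255 ≈ 1.5316e+8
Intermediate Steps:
x = 2968 (x = 4*742 = 2968)
A(L) = 229 - L/2 (A(L) = -(L - 458)/2 = -(-458 + L)/2 = 229 - L/2)
((-115156 - 500255)*(369855 - 57512))/A(x) = ((-115156 - 500255)*(369855 - 57512))/(229 - ½*2968) = (-615411*312343)/(229 - 1484) = -192219317973/(-1255) = -192219317973*(-1/1255) = 192219317973/1255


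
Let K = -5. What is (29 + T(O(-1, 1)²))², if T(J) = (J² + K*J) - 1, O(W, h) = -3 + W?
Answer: 41616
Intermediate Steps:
T(J) = -1 + J² - 5*J (T(J) = (J² - 5*J) - 1 = -1 + J² - 5*J)
(29 + T(O(-1, 1)²))² = (29 + (-1 + ((-3 - 1)²)² - 5*(-3 - 1)²))² = (29 + (-1 + ((-4)²)² - 5*(-4)²))² = (29 + (-1 + 16² - 5*16))² = (29 + (-1 + 256 - 80))² = (29 + 175)² = 204² = 41616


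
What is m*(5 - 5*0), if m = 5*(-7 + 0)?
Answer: -175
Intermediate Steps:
m = -35 (m = 5*(-7) = -35)
m*(5 - 5*0) = -35*(5 - 5*0) = -35*(5 + 0) = -35*5 = -175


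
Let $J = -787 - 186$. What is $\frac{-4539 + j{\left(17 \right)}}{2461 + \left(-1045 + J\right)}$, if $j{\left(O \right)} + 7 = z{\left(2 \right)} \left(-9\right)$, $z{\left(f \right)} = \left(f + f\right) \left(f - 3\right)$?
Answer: $- \frac{4510}{443} \approx -10.181$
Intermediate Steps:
$z{\left(f \right)} = 2 f \left(-3 + f\right)$
$j{\left(O \right)} = 29$ ($j{\left(O \right)} = -7 + 2 \cdot 2 \left(-3 + 2\right) \left(-9\right) = -7 + 2 \cdot 2 \left(-1\right) \left(-9\right) = -7 - -36 = -7 + 36 = 29$)
$J = -973$
$\frac{-4539 + j{\left(17 \right)}}{2461 + \left(-1045 + J\right)} = \frac{-4539 + 29}{2461 - 2018} = - \frac{4510}{2461 - 2018} = - \frac{4510}{443}$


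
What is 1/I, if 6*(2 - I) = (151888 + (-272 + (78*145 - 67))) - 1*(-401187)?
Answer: -3/282017 ≈ -1.0638e-5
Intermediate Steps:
I = -282017/3 (I = 2 - ((151888 + (-272 + (78*145 - 67))) - 1*(-401187))/6 = 2 - ((151888 + (-272 + (11310 - 67))) + 401187)/6 = 2 - ((151888 + (-272 + 11243)) + 401187)/6 = 2 - ((151888 + 10971) + 401187)/6 = 2 - (162859 + 401187)/6 = 2 - ⅙*564046 = 2 - 282023/3 = -282017/3 ≈ -94006.)
1/I = 1/(-282017/3) = -3/282017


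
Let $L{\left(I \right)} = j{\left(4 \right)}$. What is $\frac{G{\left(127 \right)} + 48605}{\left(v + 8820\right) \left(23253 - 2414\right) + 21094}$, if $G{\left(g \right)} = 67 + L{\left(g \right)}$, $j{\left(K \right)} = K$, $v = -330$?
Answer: $\frac{12169}{44236051} \approx 0.00027509$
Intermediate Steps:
$L{\left(I \right)} = 4$
$G{\left(g \right)} = 71$ ($G{\left(g \right)} = 67 + 4 = 71$)
$\frac{G{\left(127 \right)} + 48605}{\left(v + 8820\right) \left(23253 - 2414\right) + 21094} = \frac{71 + 48605}{\left(-330 + 8820\right) \left(23253 - 2414\right) + 21094} = \frac{48676}{8490 \cdot 20839 + 21094} = \frac{48676}{176923110 + 21094} = \frac{48676}{176944204} = 48676 \cdot \frac{1}{176944204} = \frac{12169}{44236051}$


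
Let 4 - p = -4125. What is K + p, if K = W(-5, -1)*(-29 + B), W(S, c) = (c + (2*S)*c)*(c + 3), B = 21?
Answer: 3985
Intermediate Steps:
p = 4129 (p = 4 - 1*(-4125) = 4 + 4125 = 4129)
W(S, c) = (3 + c)*(c + 2*S*c) (W(S, c) = (c + 2*S*c)*(3 + c) = (3 + c)*(c + 2*S*c))
K = -144 (K = (-(3 - 1 + 6*(-5) + 2*(-5)*(-1)))*(-29 + 21) = -(3 - 1 - 30 + 10)*(-8) = -1*(-18)*(-8) = 18*(-8) = -144)
K + p = -144 + 4129 = 3985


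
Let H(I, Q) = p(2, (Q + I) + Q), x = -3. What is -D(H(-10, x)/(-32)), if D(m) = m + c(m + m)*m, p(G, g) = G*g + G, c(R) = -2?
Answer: 15/16 ≈ 0.93750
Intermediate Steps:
p(G, g) = G + G*g
H(I, Q) = 2 + 2*I + 4*Q (H(I, Q) = 2*(1 + ((Q + I) + Q)) = 2*(1 + ((I + Q) + Q)) = 2*(1 + (I + 2*Q)) = 2*(1 + I + 2*Q) = 2 + 2*I + 4*Q)
D(m) = -m (D(m) = m - 2*m = -m)
-D(H(-10, x)/(-32)) = -(-1)*(2 + 2*(-10) + 4*(-3))/(-32) = -(-1)*(2 - 20 - 12)*(-1/32) = -(-1)*(-30*(-1/32)) = -(-1)*15/16 = -1*(-15/16) = 15/16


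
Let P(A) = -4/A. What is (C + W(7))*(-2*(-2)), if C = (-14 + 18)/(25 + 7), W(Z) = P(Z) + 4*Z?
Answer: 1543/14 ≈ 110.21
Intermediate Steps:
W(Z) = -4/Z + 4*Z
C = ⅛ (C = 4/32 = 4*(1/32) = ⅛ ≈ 0.12500)
(C + W(7))*(-2*(-2)) = (⅛ + (-4/7 + 4*7))*(-2*(-2)) = (⅛ + (-4*⅐ + 28))*4 = (⅛ + (-4/7 + 28))*4 = (⅛ + 192/7)*4 = (1543/56)*4 = 1543/14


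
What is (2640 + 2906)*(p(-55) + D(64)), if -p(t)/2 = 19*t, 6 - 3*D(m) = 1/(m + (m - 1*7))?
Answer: 4211604670/363 ≈ 1.1602e+7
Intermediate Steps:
D(m) = 2 - 1/(3*(-7 + 2*m)) (D(m) = 2 - 1/(3*(m + (m - 1*7))) = 2 - 1/(3*(m + (m - 7))) = 2 - 1/(3*(m + (-7 + m))) = 2 - 1/(3*(-7 + 2*m)))
p(t) = -38*t
(2640 + 2906)*(p(-55) + D(64)) = (2640 + 2906)*(-38*(-55) + (-43 + 12*64)/(3*(-7 + 2*64))) = 5546*(2090 + (-43 + 768)/(3*(-7 + 128))) = 5546*(2090 + (1/3)*725/121) = 5546*(2090 + (1/3)*(1/121)*725) = 5546*(2090 + 725/363) = 5546*(759395/363) = 4211604670/363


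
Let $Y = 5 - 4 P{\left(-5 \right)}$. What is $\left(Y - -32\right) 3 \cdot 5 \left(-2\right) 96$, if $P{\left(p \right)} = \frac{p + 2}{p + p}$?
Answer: $-103104$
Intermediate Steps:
$P{\left(p \right)} = \frac{2 + p}{2 p}$
$Y = \frac{19}{5}$ ($Y = 5 - 4 \frac{2 - 5}{2 \left(-5\right)} = 5 - 4 \cdot \frac{1}{2} \left(- \frac{1}{5}\right) \left(-3\right) = 5 - \frac{6}{5} = \frac{19}{5} \approx 3.8$)
$\left(Y - -32\right) 3 \cdot 5 \left(-2\right) 96 = \left(\frac{19}{5} - -32\right) 3 \cdot 5 \left(-2\right) 96 = \left(\frac{19}{5} + 32\right) 15 \left(-2\right) 96 = \frac{179}{5} \left(-30\right) 96 = \left(-1074\right) 96 = -103104$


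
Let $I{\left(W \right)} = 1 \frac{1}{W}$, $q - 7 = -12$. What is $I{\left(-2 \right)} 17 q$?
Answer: $\frac{85}{2} \approx 42.5$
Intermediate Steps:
$q = -5$ ($q = 7 - 12 = -5$)
$I{\left(W \right)} = \frac{1}{W}$
$I{\left(-2 \right)} 17 q = \frac{1}{-2} \cdot 17 \left(-5\right) = \left(- \frac{1}{2}\right) 17 \left(-5\right) = \left(- \frac{17}{2}\right) \left(-5\right) = \frac{85}{2}$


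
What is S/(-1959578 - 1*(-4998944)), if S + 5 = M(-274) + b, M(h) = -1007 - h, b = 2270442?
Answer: 378284/506561 ≈ 0.74677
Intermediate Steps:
S = 2269704 (S = -5 + ((-1007 - 1*(-274)) + 2270442) = -5 + ((-1007 + 274) + 2270442) = -5 + (-733 + 2270442) = -5 + 2269709 = 2269704)
S/(-1959578 - 1*(-4998944)) = 2269704/(-1959578 - 1*(-4998944)) = 2269704/(-1959578 + 4998944) = 2269704/3039366 = 2269704*(1/3039366) = 378284/506561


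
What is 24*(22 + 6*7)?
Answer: 1536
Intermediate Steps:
24*(22 + 6*7) = 24*(22 + 42) = 24*64 = 1536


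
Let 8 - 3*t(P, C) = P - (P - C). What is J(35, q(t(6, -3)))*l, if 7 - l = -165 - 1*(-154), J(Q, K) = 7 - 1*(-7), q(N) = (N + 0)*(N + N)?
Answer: 252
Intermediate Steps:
t(P, C) = 8/3 - C/3 (t(P, C) = 8/3 - (P - (P - C))/3 = 8/3 - (P + (C - P))/3 = 8/3 - C/3)
q(N) = 2*N² (q(N) = N*(2*N) = 2*N²)
J(Q, K) = 14 (J(Q, K) = 7 + 7 = 14)
l = 18 (l = 7 - (-165 - 1*(-154)) = 7 - (-165 + 154) = 7 - 1*(-11) = 7 + 11 = 18)
J(35, q(t(6, -3)))*l = 14*18 = 252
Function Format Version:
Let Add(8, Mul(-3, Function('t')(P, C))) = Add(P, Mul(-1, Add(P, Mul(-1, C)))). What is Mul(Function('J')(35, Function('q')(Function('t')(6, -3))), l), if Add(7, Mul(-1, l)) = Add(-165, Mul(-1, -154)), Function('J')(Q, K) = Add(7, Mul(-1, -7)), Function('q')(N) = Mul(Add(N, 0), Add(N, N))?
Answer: 252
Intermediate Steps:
Function('t')(P, C) = Add(Rational(8, 3), Mul(Rational(-1, 3), C)) (Function('t')(P, C) = Add(Rational(8, 3), Mul(Rational(-1, 3), Add(P, Mul(-1, Add(P, Mul(-1, C)))))) = Add(Rational(8, 3), Mul(Rational(-1, 3), Add(P, Add(C, Mul(-1, P))))) = Add(Rational(8, 3), Mul(Rational(-1, 3), C)))
Function('q')(N) = Mul(2, Pow(N, 2)) (Function('q')(N) = Mul(N, Mul(2, N)) = Mul(2, Pow(N, 2)))
Function('J')(Q, K) = 14 (Function('J')(Q, K) = Add(7, 7) = 14)
l = 18 (l = Add(7, Mul(-1, Add(-165, Mul(-1, -154)))) = Add(7, Mul(-1, Add(-165, 154))) = Add(7, Mul(-1, -11)) = Add(7, 11) = 18)
Mul(Function('J')(35, Function('q')(Function('t')(6, -3))), l) = Mul(14, 18) = 252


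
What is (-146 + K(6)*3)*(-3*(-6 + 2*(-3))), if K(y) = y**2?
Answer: -1368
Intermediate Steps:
(-146 + K(6)*3)*(-3*(-6 + 2*(-3))) = (-146 + 6**2*3)*(-3*(-6 + 2*(-3))) = (-146 + 36*3)*(-3*(-6 - 6)) = (-146 + 108)*(-3*(-12)) = -38*36 = -1368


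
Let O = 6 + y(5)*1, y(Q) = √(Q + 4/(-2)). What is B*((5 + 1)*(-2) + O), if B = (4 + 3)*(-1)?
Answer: 42 - 7*√3 ≈ 29.876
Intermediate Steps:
y(Q) = √(-2 + Q) (y(Q) = √(Q + 4*(-½)) = √(Q - 2) = √(-2 + Q))
O = 6 + √3 (O = 6 + √(-2 + 5)*1 = 6 + √3*1 = 6 + √3 ≈ 7.7320)
B = -7 (B = 7*(-1) = -7)
B*((5 + 1)*(-2) + O) = -7*((5 + 1)*(-2) + (6 + √3)) = -7*(6*(-2) + (6 + √3)) = -7*(-12 + (6 + √3)) = -7*(-6 + √3) = 42 - 7*√3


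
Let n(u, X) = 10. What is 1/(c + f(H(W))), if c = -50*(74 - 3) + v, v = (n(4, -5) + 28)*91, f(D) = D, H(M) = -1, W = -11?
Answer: -1/93 ≈ -0.010753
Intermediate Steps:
v = 3458 (v = (10 + 28)*91 = 38*91 = 3458)
c = -92 (c = -50*(74 - 3) + 3458 = -50*71 + 3458 = -3550 + 3458 = -92)
1/(c + f(H(W))) = 1/(-92 - 1) = 1/(-93) = -1/93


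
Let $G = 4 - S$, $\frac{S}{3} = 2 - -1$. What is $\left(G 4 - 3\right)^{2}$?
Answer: $529$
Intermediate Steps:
$S = 9$ ($S = 3 \left(2 - -1\right) = 3 \left(2 + 1\right) = 3 \cdot 3 = 9$)
$G = -5$ ($G = 4 - 9 = -5$)
$\left(G 4 - 3\right)^{2} = \left(\left(-5\right) 4 - 3\right)^{2} = \left(-20 - 3\right)^{2} = \left(-23\right)^{2} = 529$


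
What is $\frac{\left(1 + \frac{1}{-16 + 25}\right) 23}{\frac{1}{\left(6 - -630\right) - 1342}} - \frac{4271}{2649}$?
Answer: $- \frac{143394353}{7947} \approx -18044.0$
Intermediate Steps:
$\frac{\left(1 + \frac{1}{-16 + 25}\right) 23}{\frac{1}{\left(6 - -630\right) - 1342}} - \frac{4271}{2649} = \frac{\left(1 + \frac{1}{9}\right) 23}{\frac{1}{\left(6 + 630\right) - 1342}} - \frac{4271}{2649} = \frac{\left(1 + \frac{1}{9}\right) 23}{\frac{1}{636 - 1342}} - \frac{4271}{2649} = \frac{\frac{10}{9} \cdot 23}{\frac{1}{-706}} - \frac{4271}{2649} = \frac{230}{9 \left(- \frac{1}{706}\right)} - \frac{4271}{2649} = \frac{230}{9} \left(-706\right) - \frac{4271}{2649} = - \frac{162380}{9} - \frac{4271}{2649} = - \frac{143394353}{7947}$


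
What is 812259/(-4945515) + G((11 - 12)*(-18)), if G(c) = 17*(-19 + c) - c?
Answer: -57968428/1648505 ≈ -35.164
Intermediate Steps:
G(c) = -323 + 16*c (G(c) = (-323 + 17*c) - c = -323 + 16*c)
812259/(-4945515) + G((11 - 12)*(-18)) = 812259/(-4945515) + (-323 + 16*((11 - 12)*(-18))) = 812259*(-1/4945515) + (-323 + 16*(-1*(-18))) = -270753/1648505 + (-323 + 16*18) = -270753/1648505 + (-323 + 288) = -270753/1648505 - 35 = -57968428/1648505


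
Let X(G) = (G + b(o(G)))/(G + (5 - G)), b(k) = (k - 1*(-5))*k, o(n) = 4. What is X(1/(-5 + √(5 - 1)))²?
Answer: 11449/225 ≈ 50.884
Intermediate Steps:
b(k) = k*(5 + k) (b(k) = (k + 5)*k = (5 + k)*k = k*(5 + k))
X(G) = 36/5 + G/5 (X(G) = (G + 4*(5 + 4))/(G + (5 - G)) = (G + 4*9)/5 = (G + 36)*(⅕) = (36 + G)*(⅕) = 36/5 + G/5)
X(1/(-5 + √(5 - 1)))² = (36/5 + 1/(5*(-5 + √(5 - 1))))² = (36/5 + 1/(5*(-5 + √4)))² = (36/5 + 1/(5*(-5 + 2)))² = (36/5 + (⅕)/(-3))² = (36/5 + (⅕)*(-⅓))² = (36/5 - 1/15)² = (107/15)² = 11449/225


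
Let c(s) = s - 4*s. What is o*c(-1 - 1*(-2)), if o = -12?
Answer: 36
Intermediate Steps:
c(s) = -3*s
o*c(-1 - 1*(-2)) = -(-36)*(-1 - 1*(-2)) = -(-36)*(-1 + 2) = -(-36) = -12*(-3) = 36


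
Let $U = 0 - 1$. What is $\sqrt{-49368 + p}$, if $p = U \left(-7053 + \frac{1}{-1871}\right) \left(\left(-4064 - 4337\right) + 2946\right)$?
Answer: $\frac{2 i \sqrt{33714223564727}}{1871} \approx 6206.7 i$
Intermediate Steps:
$U = -1$
$p = - \frac{71985074620}{1871}$ ($p = - \left(-7053 + \frac{1}{-1871}\right) \left(\left(-4064 - 4337\right) + 2946\right) = - \left(-7053 - \frac{1}{1871}\right) \left(-8401 + 2946\right) = - \frac{\left(-13196164\right) \left(-5455\right)}{1871} = \left(-1\right) \frac{71985074620}{1871} = - \frac{71985074620}{1871} \approx -3.8474 \cdot 10^{7}$)
$\sqrt{-49368 + p} = \sqrt{-49368 - \frac{71985074620}{1871}} = \sqrt{- \frac{72077442148}{1871}} = \frac{2 i \sqrt{33714223564727}}{1871}$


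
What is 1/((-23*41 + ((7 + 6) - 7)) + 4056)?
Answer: 1/3119 ≈ 0.00032062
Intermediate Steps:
1/((-23*41 + ((7 + 6) - 7)) + 4056) = 1/((-943 + (13 - 7)) + 4056) = 1/((-943 + 6) + 4056) = 1/(-937 + 4056) = 1/3119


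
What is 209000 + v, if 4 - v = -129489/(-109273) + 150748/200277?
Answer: 4573982674908827/21884868621 ≈ 2.0900e+5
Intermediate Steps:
v = 45133119827/21884868621 (v = 4 - (-129489/(-109273) + 150748/200277) = 4 - (-129489*(-1/109273) + 150748*(1/200277)) = 4 - (129489/109273 + 150748/200277) = 4 - 1*42406354657/21884868621 = 4 - 42406354657/21884868621 = 45133119827/21884868621 ≈ 2.0623)
209000 + v = 209000 + 45133119827/21884868621 = 4573982674908827/21884868621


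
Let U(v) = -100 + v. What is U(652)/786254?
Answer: 276/393127 ≈ 0.00070206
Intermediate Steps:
U(652)/786254 = (-100 + 652)/786254 = 552*(1/786254) = 276/393127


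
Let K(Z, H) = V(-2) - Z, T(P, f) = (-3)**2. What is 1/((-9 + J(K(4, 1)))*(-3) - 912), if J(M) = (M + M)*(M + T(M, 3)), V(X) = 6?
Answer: -1/1017 ≈ -0.00098328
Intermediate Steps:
T(P, f) = 9
K(Z, H) = 6 - Z
J(M) = 2*M*(9 + M) (J(M) = (M + M)*(M + 9) = (2*M)*(9 + M) = 2*M*(9 + M))
1/((-9 + J(K(4, 1)))*(-3) - 912) = 1/((-9 + 2*(6 - 1*4)*(9 + (6 - 1*4)))*(-3) - 912) = 1/((-9 + 2*(6 - 4)*(9 + (6 - 4)))*(-3) - 912) = 1/((-9 + 2*2*(9 + 2))*(-3) - 912) = 1/((-9 + 2*2*11)*(-3) - 912) = 1/((-9 + 44)*(-3) - 912) = 1/(35*(-3) - 912) = 1/(-105 - 912) = 1/(-1017) = -1/1017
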